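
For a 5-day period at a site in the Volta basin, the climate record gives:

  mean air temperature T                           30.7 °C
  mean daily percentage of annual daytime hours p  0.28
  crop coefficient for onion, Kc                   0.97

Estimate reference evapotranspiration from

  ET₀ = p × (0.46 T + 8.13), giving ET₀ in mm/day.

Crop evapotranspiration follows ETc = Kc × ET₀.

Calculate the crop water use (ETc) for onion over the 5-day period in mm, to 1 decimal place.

ET₀ = 0.28 × (0.46 × 30.7 + 8.13) = 0.28 × 22.252 = 6.2306 mm/d
ETc = Kc × ET₀ = 0.97 × 6.2306 = 6.0437 mm/d
Over 5 days: 6.0437 × 5 = 30.219 mm

30.2 mm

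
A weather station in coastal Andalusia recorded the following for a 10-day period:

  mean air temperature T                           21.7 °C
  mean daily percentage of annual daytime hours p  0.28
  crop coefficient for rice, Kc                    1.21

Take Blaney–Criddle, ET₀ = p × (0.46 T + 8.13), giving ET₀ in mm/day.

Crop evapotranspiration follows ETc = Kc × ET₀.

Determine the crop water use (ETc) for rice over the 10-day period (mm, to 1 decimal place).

61.4 mm

ET₀ = 0.28 × (0.46 × 21.7 + 8.13) = 0.28 × 18.112 = 5.0714 mm/d
ETc = Kc × ET₀ = 1.21 × 5.0714 = 6.1364 mm/d
Over 10 days: 6.1364 × 10 = 61.364 mm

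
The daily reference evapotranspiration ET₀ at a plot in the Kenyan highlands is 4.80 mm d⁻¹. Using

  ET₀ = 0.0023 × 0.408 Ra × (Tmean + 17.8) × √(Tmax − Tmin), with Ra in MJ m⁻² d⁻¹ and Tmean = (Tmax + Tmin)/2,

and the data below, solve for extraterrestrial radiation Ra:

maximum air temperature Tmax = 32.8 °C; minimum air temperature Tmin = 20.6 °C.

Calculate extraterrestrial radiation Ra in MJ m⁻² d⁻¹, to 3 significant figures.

Tmean = (32.8+20.6)/2 = 26.70 °C; ΔT = 12.2
Ra = ET₀ / [0.0023 × 0.408 × (Tmean+17.8) × √ΔT]
   = 4.80 / (0.0023 × 0.408 × 44.50 × 3.4928) = 32.909 MJ m⁻² d⁻¹

32.9 MJ m⁻² d⁻¹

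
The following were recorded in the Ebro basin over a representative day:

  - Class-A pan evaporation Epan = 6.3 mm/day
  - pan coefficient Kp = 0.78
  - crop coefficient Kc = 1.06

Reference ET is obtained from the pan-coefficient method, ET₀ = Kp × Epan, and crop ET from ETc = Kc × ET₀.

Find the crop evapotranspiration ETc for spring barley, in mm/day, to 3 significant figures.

5.21 mm/day

ET₀ = 0.78 × 6.3 = 4.9140 mm/d
ETc = Kc × ET₀ = 1.06 × 4.9140 = 5.2088 mm/d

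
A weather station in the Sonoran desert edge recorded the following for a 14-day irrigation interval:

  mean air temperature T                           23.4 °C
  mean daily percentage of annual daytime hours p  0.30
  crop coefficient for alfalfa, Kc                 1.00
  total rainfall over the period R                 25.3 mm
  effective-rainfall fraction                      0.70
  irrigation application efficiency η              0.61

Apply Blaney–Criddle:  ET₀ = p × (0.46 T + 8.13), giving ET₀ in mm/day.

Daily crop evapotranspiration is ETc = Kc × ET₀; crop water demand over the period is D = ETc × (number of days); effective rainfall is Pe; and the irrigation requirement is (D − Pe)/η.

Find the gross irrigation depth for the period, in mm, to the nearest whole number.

ET₀ = 0.30 × (0.46 × 23.4 + 8.13) = 0.30 × 18.894 = 5.6682 mm/d
ETc = Kc × ET₀ = 1.00 × 5.6682 = 5.6682 mm/d
Crop demand D = ETc × 14 d = 5.6682 × 14 = 79.355 mm
Pe = 0.70 × 25.3 = 17.710 mm
D − Pe = 79.355 − 17.710 = 61.645 mm
Gross irrigation = 61.645 / 0.61 = 101.057 mm

101 mm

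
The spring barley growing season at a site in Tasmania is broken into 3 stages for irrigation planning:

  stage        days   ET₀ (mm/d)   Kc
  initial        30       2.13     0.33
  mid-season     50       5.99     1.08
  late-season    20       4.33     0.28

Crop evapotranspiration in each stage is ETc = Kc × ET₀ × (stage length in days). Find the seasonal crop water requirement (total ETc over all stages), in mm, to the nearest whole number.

initial: 0.33 × 2.13 × 30 = 21.09 mm
mid-season: 1.08 × 5.99 × 50 = 323.46 mm
late-season: 0.28 × 4.33 × 20 = 24.25 mm
Seasonal total = 368.80 mm

369 mm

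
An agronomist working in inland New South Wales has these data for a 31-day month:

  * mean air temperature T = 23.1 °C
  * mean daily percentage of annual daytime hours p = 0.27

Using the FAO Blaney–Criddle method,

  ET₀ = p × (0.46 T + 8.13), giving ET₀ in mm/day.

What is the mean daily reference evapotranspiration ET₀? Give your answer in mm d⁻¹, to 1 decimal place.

5.1 mm d⁻¹

ET₀ = 0.27 × (0.46 × 23.1 + 8.13) = 0.27 × 18.756 = 5.0641 mm/d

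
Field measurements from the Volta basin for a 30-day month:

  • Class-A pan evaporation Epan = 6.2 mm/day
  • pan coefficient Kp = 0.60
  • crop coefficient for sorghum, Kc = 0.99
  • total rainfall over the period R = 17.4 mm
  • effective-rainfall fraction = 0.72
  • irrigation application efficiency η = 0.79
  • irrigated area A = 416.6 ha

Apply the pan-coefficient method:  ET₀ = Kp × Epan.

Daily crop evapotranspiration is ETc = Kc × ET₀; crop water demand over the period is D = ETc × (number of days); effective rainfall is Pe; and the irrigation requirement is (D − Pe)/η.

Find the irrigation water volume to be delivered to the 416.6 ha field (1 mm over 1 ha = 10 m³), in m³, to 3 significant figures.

517000 m³

ET₀ = 0.60 × 6.2 = 3.7200 mm/d
ETc = Kc × ET₀ = 0.99 × 3.7200 = 3.6828 mm/d
Crop demand D = ETc × 30 d = 3.6828 × 30 = 110.484 mm
Pe = 0.72 × 17.4 = 12.528 mm
D − Pe = 110.484 − 12.528 = 97.956 mm
Gross irrigation = 97.956 / 0.79 = 123.995 mm
Volume = 123.995 mm × 416.6 ha × 10 = 516563.2 m³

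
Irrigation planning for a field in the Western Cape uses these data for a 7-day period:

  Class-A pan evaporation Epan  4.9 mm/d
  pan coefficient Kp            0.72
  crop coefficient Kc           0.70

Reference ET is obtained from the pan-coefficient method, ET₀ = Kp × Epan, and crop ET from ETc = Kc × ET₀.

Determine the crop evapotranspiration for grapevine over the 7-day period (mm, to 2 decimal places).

17.29 mm

ET₀ = 0.72 × 4.9 = 3.5280 mm/d
ETc = Kc × ET₀ = 0.70 × 3.5280 = 2.4696 mm/d
Over 7 days: 2.4696 × 7 = 17.287 mm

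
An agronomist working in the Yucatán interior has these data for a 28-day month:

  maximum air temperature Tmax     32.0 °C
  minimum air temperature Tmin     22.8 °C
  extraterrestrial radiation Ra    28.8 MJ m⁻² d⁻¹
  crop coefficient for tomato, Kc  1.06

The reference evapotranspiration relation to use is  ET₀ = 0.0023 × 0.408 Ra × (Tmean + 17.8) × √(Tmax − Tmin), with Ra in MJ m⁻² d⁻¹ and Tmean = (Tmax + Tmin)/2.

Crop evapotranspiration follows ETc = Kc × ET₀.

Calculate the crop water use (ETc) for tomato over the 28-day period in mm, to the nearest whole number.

110 mm

Tmean = (32.0 + 22.8)/2 = 27.40 °C
0.408 Ra = 0.408 × 28.8 = 11.7504 mm/d equivalent
ET₀ = 0.0023 × 11.7504 × (27.40 + 17.8) × √9.2 = 0.0023 × 11.7504 × 45.20 × 3.0332 = 3.7053 mm/d
ETc = Kc × ET₀ = 1.06 × 3.7053 = 3.9276 mm/d
Over 28 days: 3.9276 × 28 = 109.973 mm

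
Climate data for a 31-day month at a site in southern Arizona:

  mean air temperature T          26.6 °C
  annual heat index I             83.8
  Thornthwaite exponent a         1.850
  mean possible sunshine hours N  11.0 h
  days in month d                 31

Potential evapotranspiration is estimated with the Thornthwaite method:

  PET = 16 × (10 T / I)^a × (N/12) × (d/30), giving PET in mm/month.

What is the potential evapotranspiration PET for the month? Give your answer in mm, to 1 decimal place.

128.4 mm

10T/I = 10 × 26.6 / 83.8 = 3.1742
(10T/I)^a = 3.1742^1.850 = 8.4727
Uncorrected PET = 16 × 8.4727 = 135.563 mm
Correction = (N/12)(d/30) = (11.0/12)(31/30) = 0.9472
PET = 135.563 × 0.9472 = 128.405 mm/month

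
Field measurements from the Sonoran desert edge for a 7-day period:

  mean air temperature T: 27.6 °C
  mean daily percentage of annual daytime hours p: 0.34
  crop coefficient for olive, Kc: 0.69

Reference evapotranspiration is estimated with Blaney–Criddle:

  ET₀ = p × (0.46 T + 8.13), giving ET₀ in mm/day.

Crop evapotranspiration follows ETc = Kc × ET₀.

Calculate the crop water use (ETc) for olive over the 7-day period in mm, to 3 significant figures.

34.2 mm

ET₀ = 0.34 × (0.46 × 27.6 + 8.13) = 0.34 × 20.826 = 7.0808 mm/d
ETc = Kc × ET₀ = 0.69 × 7.0808 = 4.8858 mm/d
Over 7 days: 4.8858 × 7 = 34.201 mm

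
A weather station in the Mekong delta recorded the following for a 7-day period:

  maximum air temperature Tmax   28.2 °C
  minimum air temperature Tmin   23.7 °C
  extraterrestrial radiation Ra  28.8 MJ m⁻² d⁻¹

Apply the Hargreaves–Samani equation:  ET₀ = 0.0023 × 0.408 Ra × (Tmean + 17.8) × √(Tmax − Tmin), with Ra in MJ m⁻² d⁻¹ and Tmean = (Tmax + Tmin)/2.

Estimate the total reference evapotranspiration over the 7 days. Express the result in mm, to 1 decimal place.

17.6 mm

Tmean = (28.2 + 23.7)/2 = 25.95 °C
0.408 Ra = 0.408 × 28.8 = 11.7504 mm/d equivalent
ET₀ = 0.0023 × 11.7504 × (25.95 + 17.8) × √4.5 = 0.0023 × 11.7504 × 43.75 × 2.1213 = 2.5082 mm/d
Over 7 days: 2.5082 × 7 = 17.557 mm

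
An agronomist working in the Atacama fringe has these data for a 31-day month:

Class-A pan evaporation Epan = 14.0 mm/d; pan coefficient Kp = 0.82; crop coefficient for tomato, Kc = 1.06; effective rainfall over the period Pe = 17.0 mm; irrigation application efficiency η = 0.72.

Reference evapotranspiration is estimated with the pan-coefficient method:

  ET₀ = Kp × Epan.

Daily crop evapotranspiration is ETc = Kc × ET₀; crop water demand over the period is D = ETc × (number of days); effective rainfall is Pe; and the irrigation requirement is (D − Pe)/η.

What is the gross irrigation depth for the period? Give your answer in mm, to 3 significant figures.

500 mm

ET₀ = 0.82 × 14.0 = 11.4800 mm/d
ETc = Kc × ET₀ = 1.06 × 11.4800 = 12.1688 mm/d
Crop demand D = ETc × 31 d = 12.1688 × 31 = 377.233 mm
D − Pe = 377.233 − 17.0 = 360.233 mm
Gross irrigation = 360.233 / 0.72 = 500.324 mm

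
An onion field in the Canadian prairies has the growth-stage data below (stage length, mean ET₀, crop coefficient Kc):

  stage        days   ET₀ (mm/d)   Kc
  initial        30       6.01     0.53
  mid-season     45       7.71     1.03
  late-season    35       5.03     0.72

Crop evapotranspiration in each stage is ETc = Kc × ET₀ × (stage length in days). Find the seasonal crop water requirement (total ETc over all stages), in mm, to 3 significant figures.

initial: 0.53 × 6.01 × 30 = 95.56 mm
mid-season: 1.03 × 7.71 × 45 = 357.36 mm
late-season: 0.72 × 5.03 × 35 = 126.76 mm
Seasonal total = 579.68 mm

580 mm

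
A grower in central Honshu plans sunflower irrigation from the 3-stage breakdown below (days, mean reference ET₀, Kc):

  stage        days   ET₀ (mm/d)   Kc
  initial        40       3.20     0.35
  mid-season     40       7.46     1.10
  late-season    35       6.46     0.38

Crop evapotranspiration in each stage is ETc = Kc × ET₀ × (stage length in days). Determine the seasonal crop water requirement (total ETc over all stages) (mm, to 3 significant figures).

initial: 0.35 × 3.20 × 40 = 44.80 mm
mid-season: 1.10 × 7.46 × 40 = 328.24 mm
late-season: 0.38 × 6.46 × 35 = 85.92 mm
Seasonal total = 458.96 mm

459 mm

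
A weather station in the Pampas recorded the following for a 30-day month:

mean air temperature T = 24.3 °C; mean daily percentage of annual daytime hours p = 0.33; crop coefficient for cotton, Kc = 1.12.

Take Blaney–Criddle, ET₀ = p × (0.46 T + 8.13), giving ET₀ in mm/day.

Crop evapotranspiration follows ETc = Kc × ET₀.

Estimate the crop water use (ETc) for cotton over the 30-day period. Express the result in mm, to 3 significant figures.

ET₀ = 0.33 × (0.46 × 24.3 + 8.13) = 0.33 × 19.308 = 6.3716 mm/d
ETc = Kc × ET₀ = 1.12 × 6.3716 = 7.1362 mm/d
Over 30 days: 7.1362 × 30 = 214.086 mm

214 mm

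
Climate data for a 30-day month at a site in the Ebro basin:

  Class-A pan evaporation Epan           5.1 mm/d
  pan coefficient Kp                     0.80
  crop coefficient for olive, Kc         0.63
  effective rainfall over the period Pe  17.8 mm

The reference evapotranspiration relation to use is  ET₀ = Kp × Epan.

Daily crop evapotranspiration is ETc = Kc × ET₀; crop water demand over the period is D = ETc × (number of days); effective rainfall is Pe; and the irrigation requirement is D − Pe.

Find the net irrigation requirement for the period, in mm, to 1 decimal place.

59.3 mm

ET₀ = 0.80 × 5.1 = 4.0800 mm/d
ETc = Kc × ET₀ = 0.63 × 4.0800 = 2.5704 mm/d
Crop demand D = ETc × 30 d = 2.5704 × 30 = 77.112 mm
D − Pe = 77.112 − 17.8 = 59.312 mm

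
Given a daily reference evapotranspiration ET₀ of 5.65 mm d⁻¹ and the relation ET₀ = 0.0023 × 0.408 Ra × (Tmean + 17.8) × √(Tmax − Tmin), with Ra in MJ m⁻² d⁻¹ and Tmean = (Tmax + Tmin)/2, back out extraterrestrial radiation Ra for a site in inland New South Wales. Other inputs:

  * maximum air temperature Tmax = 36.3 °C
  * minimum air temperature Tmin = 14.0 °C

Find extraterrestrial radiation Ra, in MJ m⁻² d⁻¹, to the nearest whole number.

30 MJ m⁻² d⁻¹

Tmean = (36.3+14.0)/2 = 25.15 °C; ΔT = 22.3
Ra = ET₀ / [0.0023 × 0.408 × (Tmean+17.8) × √ΔT]
   = 5.65 / (0.0023 × 0.408 × 42.95 × 4.7223) = 29.685 MJ m⁻² d⁻¹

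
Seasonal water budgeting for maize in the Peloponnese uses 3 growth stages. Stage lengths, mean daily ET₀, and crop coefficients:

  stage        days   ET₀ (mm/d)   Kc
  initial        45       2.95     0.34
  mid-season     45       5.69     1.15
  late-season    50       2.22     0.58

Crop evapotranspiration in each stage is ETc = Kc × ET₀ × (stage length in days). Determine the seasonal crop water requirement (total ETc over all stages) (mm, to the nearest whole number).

initial: 0.34 × 2.95 × 45 = 45.14 mm
mid-season: 1.15 × 5.69 × 45 = 294.46 mm
late-season: 0.58 × 2.22 × 50 = 64.38 mm
Seasonal total = 403.98 mm

404 mm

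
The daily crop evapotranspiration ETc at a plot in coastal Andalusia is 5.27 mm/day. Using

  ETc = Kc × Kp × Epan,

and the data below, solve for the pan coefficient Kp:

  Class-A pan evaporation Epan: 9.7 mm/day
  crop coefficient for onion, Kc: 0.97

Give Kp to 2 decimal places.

ETc = Kc × Kp × Epan  ⇒  Kp = ETc / (Kc × Epan)
Kp = 5.27 / (0.97 × 9.7) = 5.27 / 9.409 = 0.5601

0.56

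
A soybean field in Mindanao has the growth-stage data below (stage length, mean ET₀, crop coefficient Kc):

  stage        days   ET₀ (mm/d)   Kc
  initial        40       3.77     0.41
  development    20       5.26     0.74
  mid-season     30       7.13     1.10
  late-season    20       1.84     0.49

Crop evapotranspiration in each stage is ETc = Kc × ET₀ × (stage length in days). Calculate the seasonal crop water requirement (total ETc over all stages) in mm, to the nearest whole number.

393 mm

initial: 0.41 × 3.77 × 40 = 61.83 mm
development: 0.74 × 5.26 × 20 = 77.85 mm
mid-season: 1.10 × 7.13 × 30 = 235.29 mm
late-season: 0.49 × 1.84 × 20 = 18.03 mm
Seasonal total = 393.00 mm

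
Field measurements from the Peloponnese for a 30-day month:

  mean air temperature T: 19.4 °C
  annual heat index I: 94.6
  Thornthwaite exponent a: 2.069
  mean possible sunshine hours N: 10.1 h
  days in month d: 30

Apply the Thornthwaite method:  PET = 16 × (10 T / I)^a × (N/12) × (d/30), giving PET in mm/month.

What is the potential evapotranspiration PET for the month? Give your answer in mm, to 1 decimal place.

10T/I = 10 × 19.4 / 94.6 = 2.0507
(10T/I)^a = 2.0507^2.069 = 4.4190
Uncorrected PET = 16 × 4.4190 = 70.704 mm
Correction = (N/12)(d/30) = (10.1/12)(30/30) = 0.8417
PET = 70.704 × 0.8417 = 59.512 mm/month

59.5 mm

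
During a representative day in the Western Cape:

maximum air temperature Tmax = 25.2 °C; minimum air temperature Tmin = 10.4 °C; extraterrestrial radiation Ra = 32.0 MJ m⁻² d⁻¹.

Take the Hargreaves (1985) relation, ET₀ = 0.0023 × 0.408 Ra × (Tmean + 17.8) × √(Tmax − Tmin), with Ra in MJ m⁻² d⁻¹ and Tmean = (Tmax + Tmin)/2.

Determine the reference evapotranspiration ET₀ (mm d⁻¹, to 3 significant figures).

Tmean = (25.2 + 10.4)/2 = 17.80 °C
0.408 Ra = 0.408 × 32.0 = 13.0560 mm/d equivalent
ET₀ = 0.0023 × 13.0560 × (17.80 + 17.8) × √14.8 = 0.0023 × 13.0560 × 35.60 × 3.8471 = 4.1126 mm/d

4.11 mm d⁻¹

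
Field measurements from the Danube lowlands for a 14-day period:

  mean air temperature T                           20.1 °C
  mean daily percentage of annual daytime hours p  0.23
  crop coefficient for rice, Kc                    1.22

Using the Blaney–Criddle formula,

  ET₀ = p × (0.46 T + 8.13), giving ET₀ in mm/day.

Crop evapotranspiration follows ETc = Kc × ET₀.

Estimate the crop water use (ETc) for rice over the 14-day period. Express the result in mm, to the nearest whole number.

ET₀ = 0.23 × (0.46 × 20.1 + 8.13) = 0.23 × 17.376 = 3.9965 mm/d
ETc = Kc × ET₀ = 1.22 × 3.9965 = 4.8757 mm/d
Over 14 days: 4.8757 × 14 = 68.260 mm

68 mm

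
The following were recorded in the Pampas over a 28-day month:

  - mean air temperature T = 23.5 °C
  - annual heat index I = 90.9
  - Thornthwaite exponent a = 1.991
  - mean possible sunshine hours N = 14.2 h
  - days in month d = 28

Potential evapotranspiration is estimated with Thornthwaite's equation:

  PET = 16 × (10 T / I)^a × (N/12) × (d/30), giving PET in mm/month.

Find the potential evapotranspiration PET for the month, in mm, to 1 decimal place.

117.1 mm

10T/I = 10 × 23.5 / 90.9 = 2.5853
(10T/I)^a = 2.5853^1.991 = 6.6269
Uncorrected PET = 16 × 6.6269 = 106.030 mm
Correction = (N/12)(d/30) = (14.2/12)(28/30) = 1.1044
PET = 106.030 × 1.1044 = 117.100 mm/month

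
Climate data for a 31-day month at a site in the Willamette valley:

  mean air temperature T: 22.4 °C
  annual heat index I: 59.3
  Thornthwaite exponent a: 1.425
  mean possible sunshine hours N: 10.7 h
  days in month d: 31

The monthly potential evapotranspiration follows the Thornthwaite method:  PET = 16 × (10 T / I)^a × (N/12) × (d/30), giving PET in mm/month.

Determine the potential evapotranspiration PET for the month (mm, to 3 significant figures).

98.0 mm

10T/I = 10 × 22.4 / 59.3 = 3.7774
(10T/I)^a = 3.7774^1.425 = 6.6451
Uncorrected PET = 16 × 6.6451 = 106.322 mm
Correction = (N/12)(d/30) = (10.7/12)(31/30) = 0.9214
PET = 106.322 × 0.9214 = 97.965 mm/month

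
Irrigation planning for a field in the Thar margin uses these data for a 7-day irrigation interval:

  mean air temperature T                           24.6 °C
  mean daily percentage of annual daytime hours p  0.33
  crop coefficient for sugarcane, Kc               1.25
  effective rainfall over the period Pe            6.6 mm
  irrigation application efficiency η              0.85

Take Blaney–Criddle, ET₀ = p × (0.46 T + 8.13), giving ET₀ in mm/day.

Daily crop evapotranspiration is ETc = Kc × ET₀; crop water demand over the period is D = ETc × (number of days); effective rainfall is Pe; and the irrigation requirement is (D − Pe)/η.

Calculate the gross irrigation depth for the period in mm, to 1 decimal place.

ET₀ = 0.33 × (0.46 × 24.6 + 8.13) = 0.33 × 19.446 = 6.4172 mm/d
ETc = Kc × ET₀ = 1.25 × 6.4172 = 8.0215 mm/d
Crop demand D = ETc × 7 d = 8.0215 × 7 = 56.151 mm
D − Pe = 56.151 − 6.6 = 49.551 mm
Gross irrigation = 49.551 / 0.85 = 58.295 mm

58.3 mm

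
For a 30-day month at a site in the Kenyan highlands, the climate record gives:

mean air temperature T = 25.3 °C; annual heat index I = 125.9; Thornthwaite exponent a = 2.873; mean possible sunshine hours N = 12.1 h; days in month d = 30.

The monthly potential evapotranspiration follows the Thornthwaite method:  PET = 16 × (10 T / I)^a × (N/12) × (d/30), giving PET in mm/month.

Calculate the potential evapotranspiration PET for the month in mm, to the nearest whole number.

120 mm

10T/I = 10 × 25.3 / 125.9 = 2.0095
(10T/I)^a = 2.0095^2.873 = 7.4263
Uncorrected PET = 16 × 7.4263 = 118.821 mm
Correction = (N/12)(d/30) = (12.1/12)(30/30) = 1.0083
PET = 118.821 × 1.0083 = 119.807 mm/month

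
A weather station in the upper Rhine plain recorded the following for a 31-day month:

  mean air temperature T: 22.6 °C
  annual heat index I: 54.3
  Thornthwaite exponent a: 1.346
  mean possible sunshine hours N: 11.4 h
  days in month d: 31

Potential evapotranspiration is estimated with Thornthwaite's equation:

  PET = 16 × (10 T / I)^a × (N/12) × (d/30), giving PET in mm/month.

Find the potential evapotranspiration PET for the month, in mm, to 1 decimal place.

10T/I = 10 × 22.6 / 54.3 = 4.1621
(10T/I)^a = 4.1621^1.346 = 6.8170
Uncorrected PET = 16 × 6.8170 = 109.072 mm
Correction = (N/12)(d/30) = (11.4/12)(31/30) = 0.9817
PET = 109.072 × 0.9817 = 107.076 mm/month

107.1 mm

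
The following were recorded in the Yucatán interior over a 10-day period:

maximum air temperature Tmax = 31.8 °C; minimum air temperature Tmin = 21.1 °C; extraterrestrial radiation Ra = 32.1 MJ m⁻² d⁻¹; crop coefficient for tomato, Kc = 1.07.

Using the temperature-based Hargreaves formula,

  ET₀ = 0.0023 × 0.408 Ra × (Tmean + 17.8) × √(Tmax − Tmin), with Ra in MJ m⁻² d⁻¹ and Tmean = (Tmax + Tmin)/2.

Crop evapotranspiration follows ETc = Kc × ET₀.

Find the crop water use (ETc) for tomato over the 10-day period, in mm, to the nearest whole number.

47 mm

Tmean = (31.8 + 21.1)/2 = 26.45 °C
0.408 Ra = 0.408 × 32.1 = 13.0968 mm/d equivalent
ET₀ = 0.0023 × 13.0968 × (26.45 + 17.8) × √10.7 = 0.0023 × 13.0968 × 44.25 × 3.2711 = 4.3601 mm/d
ETc = Kc × ET₀ = 1.07 × 4.3601 = 4.6653 mm/d
Over 10 days: 4.6653 × 10 = 46.653 mm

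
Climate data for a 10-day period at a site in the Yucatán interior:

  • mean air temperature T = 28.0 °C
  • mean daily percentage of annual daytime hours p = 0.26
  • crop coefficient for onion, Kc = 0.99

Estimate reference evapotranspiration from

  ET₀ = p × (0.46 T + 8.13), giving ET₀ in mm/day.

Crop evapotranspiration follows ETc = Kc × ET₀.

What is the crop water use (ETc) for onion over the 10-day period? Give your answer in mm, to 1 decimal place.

ET₀ = 0.26 × (0.46 × 28.0 + 8.13) = 0.26 × 21.010 = 5.4626 mm/d
ETc = Kc × ET₀ = 0.99 × 5.4626 = 5.4080 mm/d
Over 10 days: 5.4080 × 10 = 54.080 mm

54.1 mm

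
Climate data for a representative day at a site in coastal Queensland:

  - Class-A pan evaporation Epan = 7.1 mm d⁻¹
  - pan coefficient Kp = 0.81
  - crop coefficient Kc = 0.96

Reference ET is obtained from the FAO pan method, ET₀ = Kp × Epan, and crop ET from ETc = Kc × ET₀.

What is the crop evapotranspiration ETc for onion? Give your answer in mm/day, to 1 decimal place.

ET₀ = 0.81 × 7.1 = 5.7510 mm/d
ETc = Kc × ET₀ = 0.96 × 5.7510 = 5.5210 mm/d

5.5 mm/day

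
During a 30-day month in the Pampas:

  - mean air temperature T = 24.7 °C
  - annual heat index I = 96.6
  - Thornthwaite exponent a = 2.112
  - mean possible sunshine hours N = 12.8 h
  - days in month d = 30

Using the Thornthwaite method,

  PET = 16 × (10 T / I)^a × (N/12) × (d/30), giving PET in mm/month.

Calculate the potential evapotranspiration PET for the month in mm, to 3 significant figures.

124 mm

10T/I = 10 × 24.7 / 96.6 = 2.5569
(10T/I)^a = 2.5569^2.112 = 7.2626
Uncorrected PET = 16 × 7.2626 = 116.202 mm
Correction = (N/12)(d/30) = (12.8/12)(30/30) = 1.0667
PET = 116.202 × 1.0667 = 123.953 mm/month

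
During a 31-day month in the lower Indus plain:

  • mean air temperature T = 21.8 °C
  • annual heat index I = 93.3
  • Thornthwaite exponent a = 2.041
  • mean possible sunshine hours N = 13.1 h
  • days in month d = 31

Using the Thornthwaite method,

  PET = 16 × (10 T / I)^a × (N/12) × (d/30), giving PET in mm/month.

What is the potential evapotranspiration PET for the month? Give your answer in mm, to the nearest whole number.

102 mm

10T/I = 10 × 21.8 / 93.3 = 2.3365
(10T/I)^a = 2.3365^2.041 = 5.6525
Uncorrected PET = 16 × 5.6525 = 90.440 mm
Correction = (N/12)(d/30) = (13.1/12)(31/30) = 1.1281
PET = 90.440 × 1.1281 = 102.025 mm/month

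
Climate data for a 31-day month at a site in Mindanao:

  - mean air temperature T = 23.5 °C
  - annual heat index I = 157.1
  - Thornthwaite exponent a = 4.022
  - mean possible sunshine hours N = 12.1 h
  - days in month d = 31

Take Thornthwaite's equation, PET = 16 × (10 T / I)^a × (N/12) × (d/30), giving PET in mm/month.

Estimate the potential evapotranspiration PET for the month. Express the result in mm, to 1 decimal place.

10T/I = 10 × 23.5 / 157.1 = 1.4959
(10T/I)^a = 1.4959^4.022 = 5.0519
Uncorrected PET = 16 × 5.0519 = 80.830 mm
Correction = (N/12)(d/30) = (12.1/12)(31/30) = 1.0419
PET = 80.830 × 1.0419 = 84.217 mm/month

84.2 mm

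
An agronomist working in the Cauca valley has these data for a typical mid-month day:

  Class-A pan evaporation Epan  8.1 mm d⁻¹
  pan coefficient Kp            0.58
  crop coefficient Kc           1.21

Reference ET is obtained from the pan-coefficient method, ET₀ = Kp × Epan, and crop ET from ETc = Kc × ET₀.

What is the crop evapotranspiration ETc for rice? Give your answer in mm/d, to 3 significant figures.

ET₀ = 0.58 × 8.1 = 4.6980 mm/d
ETc = Kc × ET₀ = 1.21 × 4.6980 = 5.6846 mm/d

5.68 mm/d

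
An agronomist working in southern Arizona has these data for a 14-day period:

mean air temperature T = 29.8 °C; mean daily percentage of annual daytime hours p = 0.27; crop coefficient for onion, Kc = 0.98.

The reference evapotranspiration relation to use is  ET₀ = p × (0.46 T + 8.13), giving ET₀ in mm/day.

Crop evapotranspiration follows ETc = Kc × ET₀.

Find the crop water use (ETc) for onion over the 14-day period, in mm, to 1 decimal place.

ET₀ = 0.27 × (0.46 × 29.8 + 8.13) = 0.27 × 21.838 = 5.8963 mm/d
ETc = Kc × ET₀ = 0.98 × 5.8963 = 5.7784 mm/d
Over 14 days: 5.7784 × 14 = 80.898 mm

80.9 mm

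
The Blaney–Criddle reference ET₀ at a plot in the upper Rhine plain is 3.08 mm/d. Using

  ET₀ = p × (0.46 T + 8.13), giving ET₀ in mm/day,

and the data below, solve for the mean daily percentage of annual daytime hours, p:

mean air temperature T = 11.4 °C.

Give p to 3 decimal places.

p = ET₀ / (0.46 T + 8.13) = 3.08 / (0.46 × 11.4 + 8.13) = 3.08 / 13.374 = 0.2303

0.230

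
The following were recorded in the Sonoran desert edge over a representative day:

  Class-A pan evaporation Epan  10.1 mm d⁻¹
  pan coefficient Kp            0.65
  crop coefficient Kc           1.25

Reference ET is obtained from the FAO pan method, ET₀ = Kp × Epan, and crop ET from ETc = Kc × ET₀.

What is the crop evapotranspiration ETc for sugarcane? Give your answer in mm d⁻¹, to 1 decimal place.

ET₀ = 0.65 × 10.1 = 6.5650 mm/d
ETc = Kc × ET₀ = 1.25 × 6.5650 = 8.2063 mm/d

8.2 mm d⁻¹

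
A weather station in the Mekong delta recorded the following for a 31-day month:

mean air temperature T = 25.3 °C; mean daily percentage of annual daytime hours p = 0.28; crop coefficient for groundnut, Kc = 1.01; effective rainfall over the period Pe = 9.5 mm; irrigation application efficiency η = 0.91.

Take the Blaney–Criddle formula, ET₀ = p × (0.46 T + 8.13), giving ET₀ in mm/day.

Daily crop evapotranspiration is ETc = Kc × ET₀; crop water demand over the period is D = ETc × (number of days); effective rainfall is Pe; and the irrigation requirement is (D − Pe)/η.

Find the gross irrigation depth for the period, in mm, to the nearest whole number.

180 mm

ET₀ = 0.28 × (0.46 × 25.3 + 8.13) = 0.28 × 19.768 = 5.5350 mm/d
ETc = Kc × ET₀ = 1.01 × 5.5350 = 5.5904 mm/d
Crop demand D = ETc × 31 d = 5.5904 × 31 = 173.302 mm
D − Pe = 173.302 − 9.5 = 163.802 mm
Gross irrigation = 163.802 / 0.91 = 180.002 mm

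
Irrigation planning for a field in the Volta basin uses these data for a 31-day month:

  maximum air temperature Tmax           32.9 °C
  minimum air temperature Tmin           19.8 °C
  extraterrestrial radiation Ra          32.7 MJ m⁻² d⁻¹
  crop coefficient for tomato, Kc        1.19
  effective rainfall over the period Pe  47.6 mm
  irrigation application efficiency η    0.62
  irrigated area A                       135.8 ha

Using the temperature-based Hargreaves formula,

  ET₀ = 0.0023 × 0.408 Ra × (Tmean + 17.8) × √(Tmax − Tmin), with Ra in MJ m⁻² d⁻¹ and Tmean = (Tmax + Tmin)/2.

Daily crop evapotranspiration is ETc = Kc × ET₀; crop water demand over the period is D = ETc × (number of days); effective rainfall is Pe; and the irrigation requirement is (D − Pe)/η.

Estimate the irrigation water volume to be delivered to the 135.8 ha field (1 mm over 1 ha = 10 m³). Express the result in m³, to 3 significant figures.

292000 m³

Tmean = (32.9 + 19.8)/2 = 26.35 °C
0.408 Ra = 0.408 × 32.7 = 13.3416 mm/d equivalent
ET₀ = 0.0023 × 13.3416 × (26.35 + 17.8) × √13.1 = 0.0023 × 13.3416 × 44.15 × 3.6194 = 4.9035 mm/d
ETc = Kc × ET₀ = 1.19 × 4.9035 = 5.8352 mm/d
Crop demand D = ETc × 31 d = 5.8352 × 31 = 180.891 mm
D − Pe = 180.891 − 47.6 = 133.291 mm
Gross irrigation = 133.291 / 0.62 = 214.985 mm
Volume = 214.985 mm × 135.8 ha × 10 = 291949.6 m³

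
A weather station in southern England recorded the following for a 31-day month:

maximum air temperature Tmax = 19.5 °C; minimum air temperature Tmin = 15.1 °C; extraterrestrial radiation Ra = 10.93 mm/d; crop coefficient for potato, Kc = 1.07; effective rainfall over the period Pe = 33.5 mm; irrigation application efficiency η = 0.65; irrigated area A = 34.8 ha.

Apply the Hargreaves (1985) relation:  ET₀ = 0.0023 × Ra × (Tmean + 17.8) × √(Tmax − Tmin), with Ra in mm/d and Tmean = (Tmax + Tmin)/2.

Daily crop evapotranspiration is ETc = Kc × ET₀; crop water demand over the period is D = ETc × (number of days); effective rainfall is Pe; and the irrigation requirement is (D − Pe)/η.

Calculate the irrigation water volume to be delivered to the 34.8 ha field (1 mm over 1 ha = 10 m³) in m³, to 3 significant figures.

Tmean = (19.5 + 15.1)/2 = 17.30 °C
ET₀ = 0.0023 × 10.93 × (17.30 + 17.8) × √4.4 = 0.0023 × 10.93 × 35.10 × 2.0976 = 1.8509 mm/d
ETc = Kc × ET₀ = 1.07 × 1.8509 = 1.9805 mm/d
Crop demand D = ETc × 31 d = 1.9805 × 31 = 61.396 mm
D − Pe = 61.396 − 33.5 = 27.896 mm
Gross irrigation = 27.896 / 0.65 = 42.917 mm
Volume = 42.917 mm × 34.8 ha × 10 = 14935.1 m³

14900 m³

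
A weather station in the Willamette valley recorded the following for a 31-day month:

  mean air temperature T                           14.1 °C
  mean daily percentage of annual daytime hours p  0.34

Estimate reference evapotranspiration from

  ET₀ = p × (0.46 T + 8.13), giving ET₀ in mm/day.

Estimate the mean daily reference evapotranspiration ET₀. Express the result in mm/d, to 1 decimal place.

5.0 mm/d

ET₀ = 0.34 × (0.46 × 14.1 + 8.13) = 0.34 × 14.616 = 4.9694 mm/d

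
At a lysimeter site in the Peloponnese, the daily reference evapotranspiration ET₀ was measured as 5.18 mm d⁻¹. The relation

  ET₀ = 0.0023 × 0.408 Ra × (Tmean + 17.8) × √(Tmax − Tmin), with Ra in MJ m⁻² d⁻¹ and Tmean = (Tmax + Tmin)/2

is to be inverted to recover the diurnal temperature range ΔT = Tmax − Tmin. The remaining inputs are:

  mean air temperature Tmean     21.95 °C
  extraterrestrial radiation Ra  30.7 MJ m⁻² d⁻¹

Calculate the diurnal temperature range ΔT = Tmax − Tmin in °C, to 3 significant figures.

20.5 °C

√ΔT = ET₀ / [0.0023 × 0.408 × Ra × (Tmean+17.8)] = 5.18 / (0.0023 × 12.5256 × 39.75) = 4.5234
ΔT = 4.5234² = 20.461 °C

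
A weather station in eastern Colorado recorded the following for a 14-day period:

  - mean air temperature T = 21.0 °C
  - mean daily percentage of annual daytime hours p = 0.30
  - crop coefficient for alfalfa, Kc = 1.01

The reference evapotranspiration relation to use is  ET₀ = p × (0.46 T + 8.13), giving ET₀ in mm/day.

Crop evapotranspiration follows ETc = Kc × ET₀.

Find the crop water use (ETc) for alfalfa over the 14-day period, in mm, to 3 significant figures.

ET₀ = 0.30 × (0.46 × 21.0 + 8.13) = 0.30 × 17.790 = 5.3370 mm/d
ETc = Kc × ET₀ = 1.01 × 5.3370 = 5.3904 mm/d
Over 14 days: 5.3904 × 14 = 75.466 mm

75.5 mm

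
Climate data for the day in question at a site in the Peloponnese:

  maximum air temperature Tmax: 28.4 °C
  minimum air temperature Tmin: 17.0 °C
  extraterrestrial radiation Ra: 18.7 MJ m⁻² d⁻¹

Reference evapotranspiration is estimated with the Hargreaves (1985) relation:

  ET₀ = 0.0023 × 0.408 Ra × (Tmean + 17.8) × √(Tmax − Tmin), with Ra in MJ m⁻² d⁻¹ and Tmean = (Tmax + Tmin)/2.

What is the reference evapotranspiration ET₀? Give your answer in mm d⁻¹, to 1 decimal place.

Tmean = (28.4 + 17.0)/2 = 22.70 °C
0.408 Ra = 0.408 × 18.7 = 7.6296 mm/d equivalent
ET₀ = 0.0023 × 7.6296 × (22.70 + 17.8) × √11.4 = 0.0023 × 7.6296 × 40.50 × 3.3764 = 2.3996 mm/d

2.4 mm d⁻¹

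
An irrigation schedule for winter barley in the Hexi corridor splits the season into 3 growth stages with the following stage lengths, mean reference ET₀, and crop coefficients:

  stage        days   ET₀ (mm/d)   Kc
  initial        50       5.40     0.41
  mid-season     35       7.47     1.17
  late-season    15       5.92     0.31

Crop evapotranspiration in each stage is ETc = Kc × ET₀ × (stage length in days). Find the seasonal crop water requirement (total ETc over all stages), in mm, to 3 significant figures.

444 mm

initial: 0.41 × 5.40 × 50 = 110.70 mm
mid-season: 1.17 × 7.47 × 35 = 305.90 mm
late-season: 0.31 × 5.92 × 15 = 27.53 mm
Seasonal total = 444.13 mm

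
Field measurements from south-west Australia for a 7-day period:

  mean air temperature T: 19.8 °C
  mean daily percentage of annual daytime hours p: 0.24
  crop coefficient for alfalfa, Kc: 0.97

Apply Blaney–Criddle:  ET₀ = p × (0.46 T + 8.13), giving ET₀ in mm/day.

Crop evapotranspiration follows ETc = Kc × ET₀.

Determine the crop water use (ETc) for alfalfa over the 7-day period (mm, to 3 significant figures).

ET₀ = 0.24 × (0.46 × 19.8 + 8.13) = 0.24 × 17.238 = 4.1371 mm/d
ETc = Kc × ET₀ = 0.97 × 4.1371 = 4.0130 mm/d
Over 7 days: 4.0130 × 7 = 28.091 mm

28.1 mm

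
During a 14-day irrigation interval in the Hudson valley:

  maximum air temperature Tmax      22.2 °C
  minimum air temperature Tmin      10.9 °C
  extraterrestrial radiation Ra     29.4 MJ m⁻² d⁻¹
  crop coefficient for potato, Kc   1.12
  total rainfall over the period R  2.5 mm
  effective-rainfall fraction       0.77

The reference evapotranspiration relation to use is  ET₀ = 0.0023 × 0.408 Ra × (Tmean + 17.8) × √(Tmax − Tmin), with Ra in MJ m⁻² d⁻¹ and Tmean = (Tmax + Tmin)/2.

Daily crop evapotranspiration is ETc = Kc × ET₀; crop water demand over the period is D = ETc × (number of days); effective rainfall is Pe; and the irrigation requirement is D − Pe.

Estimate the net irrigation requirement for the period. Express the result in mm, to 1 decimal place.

48.0 mm

Tmean = (22.2 + 10.9)/2 = 16.55 °C
0.408 Ra = 0.408 × 29.4 = 11.9952 mm/d equivalent
ET₀ = 0.0023 × 11.9952 × (16.55 + 17.8) × √11.3 = 0.0023 × 11.9952 × 34.35 × 3.3615 = 3.1856 mm/d
ETc = Kc × ET₀ = 1.12 × 3.1856 = 3.5679 mm/d
Crop demand D = ETc × 14 d = 3.5679 × 14 = 49.951 mm
Pe = 0.77 × 2.5 = 1.925 mm
D − Pe = 49.951 − 1.925 = 48.026 mm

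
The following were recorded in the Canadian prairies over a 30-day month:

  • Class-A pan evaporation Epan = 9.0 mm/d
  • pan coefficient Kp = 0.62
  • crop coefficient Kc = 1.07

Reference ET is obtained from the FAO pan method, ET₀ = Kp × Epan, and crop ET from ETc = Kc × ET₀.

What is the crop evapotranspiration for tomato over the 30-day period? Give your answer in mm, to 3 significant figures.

ET₀ = 0.62 × 9.0 = 5.5800 mm/d
ETc = Kc × ET₀ = 1.07 × 5.5800 = 5.9706 mm/d
Over 30 days: 5.9706 × 30 = 179.118 mm

179 mm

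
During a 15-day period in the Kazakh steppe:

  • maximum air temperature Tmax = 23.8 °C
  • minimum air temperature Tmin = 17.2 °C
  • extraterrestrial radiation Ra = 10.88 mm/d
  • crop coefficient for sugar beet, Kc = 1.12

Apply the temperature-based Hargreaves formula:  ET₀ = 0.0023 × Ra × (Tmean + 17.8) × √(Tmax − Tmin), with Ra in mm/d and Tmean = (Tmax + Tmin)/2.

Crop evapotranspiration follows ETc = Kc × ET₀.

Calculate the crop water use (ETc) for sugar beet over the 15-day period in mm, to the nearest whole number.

Tmean = (23.8 + 17.2)/2 = 20.50 °C
ET₀ = 0.0023 × 10.88 × (20.50 + 17.8) × √6.6 = 0.0023 × 10.88 × 38.30 × 2.5690 = 2.4622 mm/d
ETc = Kc × ET₀ = 1.12 × 2.4622 = 2.7577 mm/d
Over 15 days: 2.7577 × 15 = 41.366 mm

41 mm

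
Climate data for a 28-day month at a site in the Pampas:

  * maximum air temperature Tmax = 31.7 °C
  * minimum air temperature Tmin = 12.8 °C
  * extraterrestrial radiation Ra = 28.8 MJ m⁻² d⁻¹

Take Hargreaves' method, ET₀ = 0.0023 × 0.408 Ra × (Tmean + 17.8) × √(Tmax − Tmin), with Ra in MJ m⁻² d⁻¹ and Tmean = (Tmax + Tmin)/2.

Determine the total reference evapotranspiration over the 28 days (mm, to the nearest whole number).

132 mm

Tmean = (31.7 + 12.8)/2 = 22.25 °C
0.408 Ra = 0.408 × 28.8 = 11.7504 mm/d equivalent
ET₀ = 0.0023 × 11.7504 × (22.25 + 17.8) × √18.9 = 0.0023 × 11.7504 × 40.05 × 4.3474 = 4.7056 mm/d
Over 28 days: 4.7056 × 28 = 131.757 mm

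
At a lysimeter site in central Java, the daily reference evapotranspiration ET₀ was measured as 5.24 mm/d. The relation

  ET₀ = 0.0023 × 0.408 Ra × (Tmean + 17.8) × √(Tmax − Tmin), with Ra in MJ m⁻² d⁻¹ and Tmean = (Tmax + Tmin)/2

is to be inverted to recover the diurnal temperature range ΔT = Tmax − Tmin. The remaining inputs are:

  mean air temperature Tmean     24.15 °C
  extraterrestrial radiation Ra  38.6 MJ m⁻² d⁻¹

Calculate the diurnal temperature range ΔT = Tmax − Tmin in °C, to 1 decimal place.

11.9 °C

√ΔT = ET₀ / [0.0023 × 0.408 × Ra × (Tmean+17.8)] = 5.24 / (0.0023 × 15.7488 × 41.95) = 3.4485
ΔT = 3.4485² = 11.892 °C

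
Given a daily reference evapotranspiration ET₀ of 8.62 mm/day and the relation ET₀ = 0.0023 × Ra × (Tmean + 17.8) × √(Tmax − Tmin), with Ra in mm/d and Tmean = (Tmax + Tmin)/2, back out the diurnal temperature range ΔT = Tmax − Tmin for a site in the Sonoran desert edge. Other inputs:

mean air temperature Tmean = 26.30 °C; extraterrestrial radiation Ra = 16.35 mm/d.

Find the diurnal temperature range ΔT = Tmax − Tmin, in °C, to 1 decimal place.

27.0 °C

√ΔT = ET₀ / [0.0023 × Ra × (Tmean+17.8)] = 8.62 / (0.0023 × 16.35 × 44.10) = 5.1978
ΔT = 5.1978² = 27.017 °C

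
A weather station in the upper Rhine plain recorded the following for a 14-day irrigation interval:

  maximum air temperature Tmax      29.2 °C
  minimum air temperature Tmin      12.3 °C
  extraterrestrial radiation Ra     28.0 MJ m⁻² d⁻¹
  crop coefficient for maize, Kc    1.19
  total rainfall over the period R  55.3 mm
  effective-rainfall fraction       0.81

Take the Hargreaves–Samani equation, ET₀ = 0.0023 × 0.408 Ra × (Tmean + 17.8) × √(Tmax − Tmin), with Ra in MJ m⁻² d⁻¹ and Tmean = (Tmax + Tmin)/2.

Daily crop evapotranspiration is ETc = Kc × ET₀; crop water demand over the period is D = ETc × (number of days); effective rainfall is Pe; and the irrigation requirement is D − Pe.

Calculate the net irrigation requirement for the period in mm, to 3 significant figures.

Tmean = (29.2 + 12.3)/2 = 20.75 °C
0.408 Ra = 0.408 × 28.0 = 11.4240 mm/d equivalent
ET₀ = 0.0023 × 11.4240 × (20.75 + 17.8) × √16.9 = 0.0023 × 11.4240 × 38.55 × 4.1110 = 4.1641 mm/d
ETc = Kc × ET₀ = 1.19 × 4.1641 = 4.9553 mm/d
Crop demand D = ETc × 14 d = 4.9553 × 14 = 69.374 mm
Pe = 0.81 × 55.3 = 44.793 mm
D − Pe = 69.374 − 44.793 = 24.581 mm

24.6 mm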